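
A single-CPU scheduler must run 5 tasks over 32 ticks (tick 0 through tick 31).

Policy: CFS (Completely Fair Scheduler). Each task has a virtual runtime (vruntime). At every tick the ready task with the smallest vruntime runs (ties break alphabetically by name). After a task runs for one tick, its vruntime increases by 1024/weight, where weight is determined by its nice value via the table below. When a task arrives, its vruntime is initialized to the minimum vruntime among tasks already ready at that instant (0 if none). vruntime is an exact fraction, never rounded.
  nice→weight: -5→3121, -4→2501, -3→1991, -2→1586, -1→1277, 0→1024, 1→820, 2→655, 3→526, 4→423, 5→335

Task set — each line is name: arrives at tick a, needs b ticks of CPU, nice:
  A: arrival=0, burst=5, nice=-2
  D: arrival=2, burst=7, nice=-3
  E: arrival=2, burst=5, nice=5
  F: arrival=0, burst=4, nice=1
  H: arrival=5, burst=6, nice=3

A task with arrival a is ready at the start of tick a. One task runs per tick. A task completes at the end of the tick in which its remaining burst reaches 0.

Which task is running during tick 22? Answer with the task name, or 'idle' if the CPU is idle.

t=0: vr[A=0 F=0] → run A
t=1: vr[A=512/793 F=0] → run F
t=2: vr[A=512/793 D=512/793 E=512/793 F=256/205] → run A
t=3: vr[A=1024/793 D=512/793 E=512/793 F=256/205] → run D
t=4: vr[A=1024/793 D=1831424/1578863 E=512/793 F=256/205] → run E
t=5: vr[A=1024/793 D=1831424/1578863 E=983552/265655 F=256/205 H=1831424/1578863] → run D
t=6: vr[A=1024/793 D=2643456/1578863 E=983552/265655 F=256/205 H=1831424/1578863] → run H
t=7: vr[A=1024/793 D=2643456/1578863 E=983552/265655 F=256/205 H=1290042368/415240969] → run F
t=8: vr[A=1024/793 D=2643456/1578863 E=983552/265655 F=512/205 H=1290042368/415240969] → run A
t=9: vr[A=1536/793 D=2643456/1578863 E=983552/265655 F=512/205 H=1290042368/415240969] → run D
t=10: vr[A=1536/793 D=3455488/1578863 E=983552/265655 F=512/205 H=1290042368/415240969] → run A
t=11: vr[A=2048/793 D=3455488/1578863 E=983552/265655 F=512/205 H=1290042368/415240969] → run D
t=12: vr[A=2048/793 D=4267520/1578863 E=983552/265655 F=512/205 H=1290042368/415240969] → run F
t=13: vr[A=2048/793 D=4267520/1578863 E=983552/265655 F=768/205 H=1290042368/415240969] → run A
t=14: vr[D=4267520/1578863 E=983552/265655 F=768/205 H=1290042368/415240969] → run D
t=15: vr[D=5079552/1578863 E=983552/265655 F=768/205 H=1290042368/415240969] → run H
t=16: vr[D=5079552/1578863 E=983552/265655 F=768/205 H=2098420224/415240969] → run D
t=17: vr[D=5891584/1578863 E=983552/265655 F=768/205 H=2098420224/415240969] → run E
t=18: vr[D=5891584/1578863 E=1795584/265655 F=768/205 H=2098420224/415240969] → run D
t=19: vr[E=1795584/265655 F=768/205 H=2098420224/415240969] → run F
t=20: vr[E=1795584/265655 H=2098420224/415240969] → run H
t=21: vr[E=1795584/265655 H=2906798080/415240969] → run E
t=22: vr[E=2607616/265655 H=2906798080/415240969] → run H
t=23: vr[E=2607616/265655 H=3715175936/415240969] → run H
t=24: vr[E=2607616/265655 H=4523553792/415240969] → run E
t=25: vr[E=3419648/265655 H=4523553792/415240969] → run H
t=26: vr[E=3419648/265655] → run E
t=27: (idle)
t=28: (idle)
t=29: (idle)
t=30: (idle)
t=31: (idle)

running at tick 22 = H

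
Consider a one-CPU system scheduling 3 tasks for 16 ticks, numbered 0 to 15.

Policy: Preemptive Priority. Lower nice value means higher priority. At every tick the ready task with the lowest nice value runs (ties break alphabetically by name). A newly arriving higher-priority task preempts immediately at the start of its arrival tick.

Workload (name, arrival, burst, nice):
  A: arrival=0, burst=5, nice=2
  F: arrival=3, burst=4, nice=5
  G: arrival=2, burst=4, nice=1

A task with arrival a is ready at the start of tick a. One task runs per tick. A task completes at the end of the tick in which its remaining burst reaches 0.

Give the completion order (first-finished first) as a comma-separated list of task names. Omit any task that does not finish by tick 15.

completion order = G, A, F

t=0: ready={A} → run A
t=1: ready={A} → run A
t=2: ready={A,G} → run G
t=3: ready={A,F,G} → run G
t=4: ready={A,F,G} → run G
t=5: ready={A,F,G} → run G
t=6: ready={A,F} → run A
t=7: ready={A,F} → run A
t=8: ready={A,F} → run A
t=9: ready={F} → run F
t=10: ready={F} → run F
t=11: ready={F} → run F
t=12: ready={F} → run F
t=13: (idle)
t=14: (idle)
t=15: (idle)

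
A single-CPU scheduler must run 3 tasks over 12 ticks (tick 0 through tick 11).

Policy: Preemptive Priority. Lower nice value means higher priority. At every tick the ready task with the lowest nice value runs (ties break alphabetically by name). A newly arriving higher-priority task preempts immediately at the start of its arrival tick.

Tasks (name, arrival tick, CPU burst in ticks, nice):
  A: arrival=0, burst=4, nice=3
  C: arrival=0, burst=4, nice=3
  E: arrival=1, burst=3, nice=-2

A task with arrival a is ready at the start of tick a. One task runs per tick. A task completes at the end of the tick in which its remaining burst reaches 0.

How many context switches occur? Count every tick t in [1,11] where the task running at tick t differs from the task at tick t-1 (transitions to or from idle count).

t=0: ready={A,C} → run A
t=1: ready={A,C,E} → run E
t=2: ready={A,C,E} → run E
t=3: ready={A,C,E} → run E
t=4: ready={A,C} → run A
t=5: ready={A,C} → run A
t=6: ready={A,C} → run A
t=7: ready={C} → run C
t=8: ready={C} → run C
t=9: ready={C} → run C
t=10: ready={C} → run C
t=11: (idle)

context switches = 4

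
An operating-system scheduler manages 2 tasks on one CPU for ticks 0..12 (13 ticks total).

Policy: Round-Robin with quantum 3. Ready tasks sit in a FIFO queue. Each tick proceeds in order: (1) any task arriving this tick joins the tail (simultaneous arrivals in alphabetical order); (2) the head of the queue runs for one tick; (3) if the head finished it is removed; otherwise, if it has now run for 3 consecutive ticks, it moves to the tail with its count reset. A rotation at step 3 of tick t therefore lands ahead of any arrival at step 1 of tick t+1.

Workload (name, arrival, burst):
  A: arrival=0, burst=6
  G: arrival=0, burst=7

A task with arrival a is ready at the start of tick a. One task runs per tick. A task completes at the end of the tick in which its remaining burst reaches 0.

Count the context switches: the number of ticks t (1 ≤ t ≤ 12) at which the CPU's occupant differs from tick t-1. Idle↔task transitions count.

t=0: queue=[A,G] q_used=0 → run A
t=1: queue=[A,G] q_used=1 → run A
t=2: queue=[A,G] q_used=2 → run A
t=3: queue=[G,A] q_used=0 → run G
t=4: queue=[G,A] q_used=1 → run G
t=5: queue=[G,A] q_used=2 → run G
t=6: queue=[A,G] q_used=0 → run A
t=7: queue=[A,G] q_used=1 → run A
t=8: queue=[A,G] q_used=2 → run A
t=9: queue=[G] q_used=0 → run G
t=10: queue=[G] q_used=1 → run G
t=11: queue=[G] q_used=2 → run G
t=12: queue=[G] q_used=0 → run G

context switches = 3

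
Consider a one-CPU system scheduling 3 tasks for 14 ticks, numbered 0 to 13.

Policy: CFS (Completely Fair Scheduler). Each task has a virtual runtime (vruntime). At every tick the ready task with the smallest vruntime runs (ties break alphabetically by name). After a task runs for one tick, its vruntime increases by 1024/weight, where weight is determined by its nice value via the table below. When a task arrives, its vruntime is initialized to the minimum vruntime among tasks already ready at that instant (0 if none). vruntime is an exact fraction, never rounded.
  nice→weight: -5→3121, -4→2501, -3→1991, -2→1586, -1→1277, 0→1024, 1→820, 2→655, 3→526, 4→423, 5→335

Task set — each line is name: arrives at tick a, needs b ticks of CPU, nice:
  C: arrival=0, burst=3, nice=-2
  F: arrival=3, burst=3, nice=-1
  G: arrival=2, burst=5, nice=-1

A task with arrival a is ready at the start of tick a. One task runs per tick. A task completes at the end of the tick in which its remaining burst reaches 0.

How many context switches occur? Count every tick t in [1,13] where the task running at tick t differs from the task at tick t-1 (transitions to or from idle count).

context switches = 7

t=0: vr[C=0] → run C
t=1: vr[C=512/793] → run C
t=2: vr[C=1024/793 G=1024/793] → run C
t=3: vr[F=1024/793 G=1024/793] → run F
t=4: vr[F=2119680/1012661 G=1024/793] → run G
t=5: vr[F=2119680/1012661 G=2119680/1012661] → run F
t=6: vr[F=2931712/1012661 G=2119680/1012661] → run G
t=7: vr[F=2931712/1012661 G=2931712/1012661] → run F
t=8: vr[G=2931712/1012661] → run G
t=9: vr[G=3743744/1012661] → run G
t=10: vr[G=4555776/1012661] → run G
t=11: (idle)
t=12: (idle)
t=13: (idle)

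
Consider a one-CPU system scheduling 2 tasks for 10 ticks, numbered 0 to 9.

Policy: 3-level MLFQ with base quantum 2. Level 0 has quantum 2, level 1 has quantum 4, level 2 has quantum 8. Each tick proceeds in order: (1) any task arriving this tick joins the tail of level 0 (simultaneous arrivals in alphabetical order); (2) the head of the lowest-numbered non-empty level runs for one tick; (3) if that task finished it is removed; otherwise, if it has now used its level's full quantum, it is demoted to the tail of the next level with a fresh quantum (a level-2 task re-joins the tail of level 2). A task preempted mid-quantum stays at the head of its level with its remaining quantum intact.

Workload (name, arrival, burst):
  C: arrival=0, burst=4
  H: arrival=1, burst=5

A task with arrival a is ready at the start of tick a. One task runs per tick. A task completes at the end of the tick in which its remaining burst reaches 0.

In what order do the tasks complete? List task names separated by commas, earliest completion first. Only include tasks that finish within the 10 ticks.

t=0: L0/L1/L2 = C/-/- → run C
t=1: L0/L1/L2 = CH/-/- → run C
t=2: L0/L1/L2 = H/C/- → run H
t=3: L0/L1/L2 = H/C/- → run H
t=4: L0/L1/L2 = -/CH/- → run C
t=5: L0/L1/L2 = -/CH/- → run C
t=6: L0/L1/L2 = -/H/- → run H
t=7: L0/L1/L2 = -/H/- → run H
t=8: L0/L1/L2 = -/H/- → run H
t=9: (idle)

completion order = C, H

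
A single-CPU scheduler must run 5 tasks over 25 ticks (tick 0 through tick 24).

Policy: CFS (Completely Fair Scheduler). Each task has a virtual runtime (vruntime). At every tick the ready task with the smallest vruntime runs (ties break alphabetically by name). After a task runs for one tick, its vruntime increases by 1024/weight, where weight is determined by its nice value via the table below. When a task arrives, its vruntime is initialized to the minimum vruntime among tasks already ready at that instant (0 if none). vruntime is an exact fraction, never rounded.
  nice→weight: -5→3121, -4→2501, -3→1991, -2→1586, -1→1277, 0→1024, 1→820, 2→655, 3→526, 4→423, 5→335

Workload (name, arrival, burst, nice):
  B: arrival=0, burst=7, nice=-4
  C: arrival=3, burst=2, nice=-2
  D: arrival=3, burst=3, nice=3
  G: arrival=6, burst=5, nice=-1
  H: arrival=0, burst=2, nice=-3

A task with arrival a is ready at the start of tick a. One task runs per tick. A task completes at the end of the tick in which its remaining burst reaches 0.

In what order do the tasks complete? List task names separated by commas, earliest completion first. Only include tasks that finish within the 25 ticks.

t=0: vr[B=0 H=0] → run B
t=1: vr[B=1024/2501 H=0] → run H
t=2: vr[B=1024/2501 H=1024/1991] → run B
t=3: vr[B=2048/2501 C=1024/1991 D=1024/1991 H=1024/1991] → run C
t=4: vr[B=2048/2501 C=1831424/1578863 D=1024/1991 H=1024/1991] → run D
t=5: vr[B=2048/2501 C=1831424/1578863 D=1288704/523633 H=1024/1991] → run H
t=6: vr[B=2048/2501 C=1831424/1578863 D=1288704/523633 G=2048/2501] → run B
t=7: vr[B=3072/2501 C=1831424/1578863 D=1288704/523633 G=2048/2501] → run G
t=8: vr[B=3072/2501 C=1831424/1578863 D=1288704/523633 G=5176320/3193777] → run C
t=9: vr[B=3072/2501 D=1288704/523633 G=5176320/3193777] → run B
t=10: vr[B=4096/2501 D=1288704/523633 G=5176320/3193777] → run G
t=11: vr[B=4096/2501 D=1288704/523633 G=7737344/3193777] → run B
t=12: vr[B=5120/2501 D=1288704/523633 G=7737344/3193777] → run B
t=13: vr[B=6144/2501 D=1288704/523633 G=7737344/3193777] → run G
t=14: vr[B=6144/2501 D=1288704/523633 G=10298368/3193777] → run B
t=15: vr[D=1288704/523633 G=10298368/3193777] → run D
t=16: vr[D=2308096/523633 G=10298368/3193777] → run G
t=17: vr[D=2308096/523633 G=12859392/3193777] → run G
t=18: vr[D=2308096/523633] → run D
t=19: (idle)
t=20: (idle)
t=21: (idle)
t=22: (idle)
t=23: (idle)
t=24: (idle)

completion order = H, C, B, G, D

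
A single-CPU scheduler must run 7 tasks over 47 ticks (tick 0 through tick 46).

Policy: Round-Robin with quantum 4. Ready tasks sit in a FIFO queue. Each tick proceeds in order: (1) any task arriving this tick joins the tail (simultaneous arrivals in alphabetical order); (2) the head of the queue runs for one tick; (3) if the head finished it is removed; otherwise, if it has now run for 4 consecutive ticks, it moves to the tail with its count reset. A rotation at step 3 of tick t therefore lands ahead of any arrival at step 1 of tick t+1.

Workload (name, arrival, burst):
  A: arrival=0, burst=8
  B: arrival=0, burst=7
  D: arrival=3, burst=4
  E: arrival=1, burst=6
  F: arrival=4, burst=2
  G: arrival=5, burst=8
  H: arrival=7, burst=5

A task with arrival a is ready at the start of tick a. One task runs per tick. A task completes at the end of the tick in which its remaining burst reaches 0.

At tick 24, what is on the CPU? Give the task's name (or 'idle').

t=0: queue=[A,B] q_used=0 → run A
t=1: queue=[A,B,E] q_used=1 → run A
t=2: queue=[A,B,E] q_used=2 → run A
t=3: queue=[A,B,E,D] q_used=3 → run A
t=4: queue=[B,E,D,A,F] q_used=0 → run B
t=5: queue=[B,E,D,A,F,G] q_used=1 → run B
t=6: queue=[B,E,D,A,F,G] q_used=2 → run B
t=7: queue=[B,E,D,A,F,G,H] q_used=3 → run B
t=8: queue=[E,D,A,F,G,H,B] q_used=0 → run E
t=9: queue=[E,D,A,F,G,H,B] q_used=1 → run E
t=10: queue=[E,D,A,F,G,H,B] q_used=2 → run E
t=11: queue=[E,D,A,F,G,H,B] q_used=3 → run E
t=12: queue=[D,A,F,G,H,B,E] q_used=0 → run D
t=13: queue=[D,A,F,G,H,B,E] q_used=1 → run D
t=14: queue=[D,A,F,G,H,B,E] q_used=2 → run D
t=15: queue=[D,A,F,G,H,B,E] q_used=3 → run D
t=16: queue=[A,F,G,H,B,E] q_used=0 → run A
t=17: queue=[A,F,G,H,B,E] q_used=1 → run A
t=18: queue=[A,F,G,H,B,E] q_used=2 → run A
t=19: queue=[A,F,G,H,B,E] q_used=3 → run A
t=20: queue=[F,G,H,B,E] q_used=0 → run F
t=21: queue=[F,G,H,B,E] q_used=1 → run F
t=22: queue=[G,H,B,E] q_used=0 → run G
t=23: queue=[G,H,B,E] q_used=1 → run G
t=24: queue=[G,H,B,E] q_used=2 → run G
t=25: queue=[G,H,B,E] q_used=3 → run G
t=26: queue=[H,B,E,G] q_used=0 → run H
t=27: queue=[H,B,E,G] q_used=1 → run H
t=28: queue=[H,B,E,G] q_used=2 → run H
t=29: queue=[H,B,E,G] q_used=3 → run H
t=30: queue=[B,E,G,H] q_used=0 → run B
t=31: queue=[B,E,G,H] q_used=1 → run B
t=32: queue=[B,E,G,H] q_used=2 → run B
t=33: queue=[E,G,H] q_used=0 → run E
t=34: queue=[E,G,H] q_used=1 → run E
t=35: queue=[G,H] q_used=0 → run G
t=36: queue=[G,H] q_used=1 → run G
t=37: queue=[G,H] q_used=2 → run G
t=38: queue=[G,H] q_used=3 → run G
t=39: queue=[H] q_used=0 → run H
t=40: (idle)
t=41: (idle)
t=42: (idle)
t=43: (idle)
t=44: (idle)
t=45: (idle)
t=46: (idle)

running at tick 24 = G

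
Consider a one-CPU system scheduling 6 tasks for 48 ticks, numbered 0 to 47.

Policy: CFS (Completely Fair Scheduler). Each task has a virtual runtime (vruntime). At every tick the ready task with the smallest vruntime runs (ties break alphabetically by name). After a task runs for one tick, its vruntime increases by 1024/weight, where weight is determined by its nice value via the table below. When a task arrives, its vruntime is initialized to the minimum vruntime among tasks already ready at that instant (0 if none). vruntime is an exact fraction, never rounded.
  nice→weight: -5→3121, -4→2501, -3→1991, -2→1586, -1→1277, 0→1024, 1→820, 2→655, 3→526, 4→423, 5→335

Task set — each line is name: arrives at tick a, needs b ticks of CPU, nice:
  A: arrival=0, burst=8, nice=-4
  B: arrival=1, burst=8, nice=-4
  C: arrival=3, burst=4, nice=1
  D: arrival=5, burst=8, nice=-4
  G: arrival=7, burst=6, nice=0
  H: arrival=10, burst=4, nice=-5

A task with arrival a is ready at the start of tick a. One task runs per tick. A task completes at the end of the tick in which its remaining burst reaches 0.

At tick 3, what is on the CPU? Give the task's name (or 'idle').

running at tick 3 = A

t=0: vr[A=0] → run A
t=1: vr[A=1024/2501 B=1024/2501] → run A
t=2: vr[A=2048/2501 B=1024/2501] → run B
t=3: vr[A=2048/2501 B=2048/2501 C=2048/2501] → run A
t=4: vr[A=3072/2501 B=2048/2501 C=2048/2501] → run B
t=5: vr[A=3072/2501 B=3072/2501 C=2048/2501 D=2048/2501] → run C
t=6: vr[A=3072/2501 B=3072/2501 C=25856/12505 D=2048/2501] → run D
t=7: vr[A=3072/2501 B=3072/2501 C=25856/12505 D=3072/2501 G=3072/2501] → run A
t=8: vr[A=4096/2501 B=3072/2501 C=25856/12505 D=3072/2501 G=3072/2501] → run B
t=9: vr[A=4096/2501 B=4096/2501 C=25856/12505 D=3072/2501 G=3072/2501] → run D
t=10: vr[A=4096/2501 B=4096/2501 C=25856/12505 D=4096/2501 G=3072/2501 H=3072/2501] → run G
t=11: vr[A=4096/2501 B=4096/2501 C=25856/12505 D=4096/2501 G=5573/2501 H=3072/2501] → run H
t=12: vr[A=4096/2501 B=4096/2501 C=25856/12505 D=4096/2501 G=5573/2501 H=12148736/7805621] → run H
t=13: vr[A=4096/2501 B=4096/2501 C=25856/12505 D=4096/2501 G=5573/2501 H=14709760/7805621] → run A
t=14: vr[A=5120/2501 B=4096/2501 C=25856/12505 D=4096/2501 G=5573/2501 H=14709760/7805621] → run B
t=15: vr[A=5120/2501 B=5120/2501 C=25856/12505 D=4096/2501 G=5573/2501 H=14709760/7805621] → run D
t=16: vr[A=5120/2501 B=5120/2501 C=25856/12505 D=5120/2501 G=5573/2501 H=14709760/7805621] → run H
t=17: vr[A=5120/2501 B=5120/2501 C=25856/12505 D=5120/2501 G=5573/2501 H=17270784/7805621] → run A
t=18: vr[A=6144/2501 B=5120/2501 C=25856/12505 D=5120/2501 G=5573/2501 H=17270784/7805621] → run B
t=19: vr[A=6144/2501 B=6144/2501 C=25856/12505 D=5120/2501 G=5573/2501 H=17270784/7805621] → run D
t=20: vr[A=6144/2501 B=6144/2501 C=25856/12505 D=6144/2501 G=5573/2501 H=17270784/7805621] → run C
t=21: vr[A=6144/2501 B=6144/2501 C=41472/12505 D=6144/2501 G=5573/2501 H=17270784/7805621] → run H
t=22: vr[A=6144/2501 B=6144/2501 C=41472/12505 D=6144/2501 G=5573/2501] → run G
t=23: vr[A=6144/2501 B=6144/2501 C=41472/12505 D=6144/2501 G=8074/2501] → run A
t=24: vr[A=7168/2501 B=6144/2501 C=41472/12505 D=6144/2501 G=8074/2501] → run B
t=25: vr[A=7168/2501 B=7168/2501 C=41472/12505 D=6144/2501 G=8074/2501] → run D
t=26: vr[A=7168/2501 B=7168/2501 C=41472/12505 D=7168/2501 G=8074/2501] → run A
t=27: vr[B=7168/2501 C=41472/12505 D=7168/2501 G=8074/2501] → run B
t=28: vr[B=8192/2501 C=41472/12505 D=7168/2501 G=8074/2501] → run D
t=29: vr[B=8192/2501 C=41472/12505 D=8192/2501 G=8074/2501] → run G
t=30: vr[B=8192/2501 C=41472/12505 D=8192/2501 G=10575/2501] → run B
t=31: vr[C=41472/12505 D=8192/2501 G=10575/2501] → run D
t=32: vr[C=41472/12505 D=9216/2501 G=10575/2501] → run C
t=33: vr[C=57088/12505 D=9216/2501 G=10575/2501] → run D
t=34: vr[C=57088/12505 G=10575/2501] → run G
t=35: vr[C=57088/12505 G=13076/2501] → run C
t=36: vr[G=13076/2501] → run G
t=37: vr[G=15577/2501] → run G
t=38: (idle)
t=39: (idle)
t=40: (idle)
t=41: (idle)
t=42: (idle)
t=43: (idle)
t=44: (idle)
t=45: (idle)
t=46: (idle)
t=47: (idle)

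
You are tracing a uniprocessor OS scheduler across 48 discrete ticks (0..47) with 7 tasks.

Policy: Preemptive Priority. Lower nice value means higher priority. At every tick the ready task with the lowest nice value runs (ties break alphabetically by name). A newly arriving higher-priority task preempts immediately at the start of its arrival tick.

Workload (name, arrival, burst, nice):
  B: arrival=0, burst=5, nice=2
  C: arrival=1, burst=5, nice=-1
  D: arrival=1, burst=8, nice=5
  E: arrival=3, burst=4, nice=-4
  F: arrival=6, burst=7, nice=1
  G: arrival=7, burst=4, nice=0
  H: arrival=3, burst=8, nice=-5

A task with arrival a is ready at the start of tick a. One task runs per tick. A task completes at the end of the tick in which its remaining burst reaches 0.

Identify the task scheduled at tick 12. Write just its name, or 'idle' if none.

running at tick 12 = E

t=0: ready={B} → run B
t=1: ready={B,C,D} → run C
t=2: ready={B,C,D} → run C
t=3: ready={B,C,D,E,H} → run H
t=4: ready={B,C,D,E,H} → run H
t=5: ready={B,C,D,E,H} → run H
t=6: ready={B,C,D,E,F,H} → run H
t=7: ready={B,C,D,E,F,G,H} → run H
t=8: ready={B,C,D,E,F,G,H} → run H
t=9: ready={B,C,D,E,F,G,H} → run H
t=10: ready={B,C,D,E,F,G,H} → run H
t=11: ready={B,C,D,E,F,G} → run E
t=12: ready={B,C,D,E,F,G} → run E
t=13: ready={B,C,D,E,F,G} → run E
t=14: ready={B,C,D,E,F,G} → run E
t=15: ready={B,C,D,F,G} → run C
t=16: ready={B,C,D,F,G} → run C
t=17: ready={B,C,D,F,G} → run C
t=18: ready={B,D,F,G} → run G
t=19: ready={B,D,F,G} → run G
t=20: ready={B,D,F,G} → run G
t=21: ready={B,D,F,G} → run G
t=22: ready={B,D,F} → run F
t=23: ready={B,D,F} → run F
t=24: ready={B,D,F} → run F
t=25: ready={B,D,F} → run F
t=26: ready={B,D,F} → run F
t=27: ready={B,D,F} → run F
t=28: ready={B,D,F} → run F
t=29: ready={B,D} → run B
t=30: ready={B,D} → run B
t=31: ready={B,D} → run B
t=32: ready={B,D} → run B
t=33: ready={D} → run D
t=34: ready={D} → run D
t=35: ready={D} → run D
t=36: ready={D} → run D
t=37: ready={D} → run D
t=38: ready={D} → run D
t=39: ready={D} → run D
t=40: ready={D} → run D
t=41: (idle)
t=42: (idle)
t=43: (idle)
t=44: (idle)
t=45: (idle)
t=46: (idle)
t=47: (idle)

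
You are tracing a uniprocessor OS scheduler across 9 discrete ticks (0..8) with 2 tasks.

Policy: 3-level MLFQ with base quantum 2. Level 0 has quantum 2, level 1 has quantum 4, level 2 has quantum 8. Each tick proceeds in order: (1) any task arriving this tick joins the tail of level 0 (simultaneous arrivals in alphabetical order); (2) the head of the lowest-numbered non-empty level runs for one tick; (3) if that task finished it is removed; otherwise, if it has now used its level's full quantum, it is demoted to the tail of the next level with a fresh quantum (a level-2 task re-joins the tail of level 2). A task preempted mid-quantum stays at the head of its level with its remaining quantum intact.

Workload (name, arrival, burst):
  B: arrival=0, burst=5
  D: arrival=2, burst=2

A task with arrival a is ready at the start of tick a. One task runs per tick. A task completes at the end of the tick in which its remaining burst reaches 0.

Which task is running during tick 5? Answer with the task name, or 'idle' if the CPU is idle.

running at tick 5 = B

t=0: L0/L1/L2 = B/-/- → run B
t=1: L0/L1/L2 = B/-/- → run B
t=2: L0/L1/L2 = D/B/- → run D
t=3: L0/L1/L2 = D/B/- → run D
t=4: L0/L1/L2 = -/B/- → run B
t=5: L0/L1/L2 = -/B/- → run B
t=6: L0/L1/L2 = -/B/- → run B
t=7: (idle)
t=8: (idle)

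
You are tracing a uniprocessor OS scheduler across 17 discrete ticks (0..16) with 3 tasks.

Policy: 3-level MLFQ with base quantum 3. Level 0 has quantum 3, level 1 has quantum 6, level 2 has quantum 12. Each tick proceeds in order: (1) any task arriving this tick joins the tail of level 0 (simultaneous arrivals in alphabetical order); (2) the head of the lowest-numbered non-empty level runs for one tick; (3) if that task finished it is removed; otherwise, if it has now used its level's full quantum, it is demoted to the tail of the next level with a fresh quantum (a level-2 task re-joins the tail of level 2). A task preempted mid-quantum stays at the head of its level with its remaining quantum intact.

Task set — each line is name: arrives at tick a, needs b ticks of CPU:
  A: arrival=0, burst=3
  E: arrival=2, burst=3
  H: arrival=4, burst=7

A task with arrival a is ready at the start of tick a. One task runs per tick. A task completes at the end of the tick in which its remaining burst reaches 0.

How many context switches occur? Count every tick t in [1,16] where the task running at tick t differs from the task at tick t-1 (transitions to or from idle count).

context switches = 3

t=0: L0/L1/L2 = A/-/- → run A
t=1: L0/L1/L2 = A/-/- → run A
t=2: L0/L1/L2 = AE/-/- → run A
t=3: L0/L1/L2 = E/-/- → run E
t=4: L0/L1/L2 = EH/-/- → run E
t=5: L0/L1/L2 = EH/-/- → run E
t=6: L0/L1/L2 = H/-/- → run H
t=7: L0/L1/L2 = H/-/- → run H
t=8: L0/L1/L2 = H/-/- → run H
t=9: L0/L1/L2 = -/H/- → run H
t=10: L0/L1/L2 = -/H/- → run H
t=11: L0/L1/L2 = -/H/- → run H
t=12: L0/L1/L2 = -/H/- → run H
t=13: (idle)
t=14: (idle)
t=15: (idle)
t=16: (idle)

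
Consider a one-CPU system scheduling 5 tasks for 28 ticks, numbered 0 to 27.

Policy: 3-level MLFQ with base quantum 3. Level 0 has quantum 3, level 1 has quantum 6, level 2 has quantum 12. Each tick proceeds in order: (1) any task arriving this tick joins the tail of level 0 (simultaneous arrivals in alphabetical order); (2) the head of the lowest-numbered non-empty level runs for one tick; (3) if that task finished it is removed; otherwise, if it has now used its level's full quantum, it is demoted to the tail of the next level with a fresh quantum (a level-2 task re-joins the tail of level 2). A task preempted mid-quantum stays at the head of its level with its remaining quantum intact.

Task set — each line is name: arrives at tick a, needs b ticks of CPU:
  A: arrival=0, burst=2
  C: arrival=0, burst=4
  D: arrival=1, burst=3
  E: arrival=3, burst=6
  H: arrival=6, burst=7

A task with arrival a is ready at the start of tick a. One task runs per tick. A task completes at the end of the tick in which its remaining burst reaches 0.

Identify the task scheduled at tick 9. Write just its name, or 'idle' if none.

t=0: L0/L1/L2 = AC/-/- → run A
t=1: L0/L1/L2 = ACD/-/- → run A
t=2: L0/L1/L2 = CD/-/- → run C
t=3: L0/L1/L2 = CDE/-/- → run C
t=4: L0/L1/L2 = CDE/-/- → run C
t=5: L0/L1/L2 = DE/C/- → run D
t=6: L0/L1/L2 = DEH/C/- → run D
t=7: L0/L1/L2 = DEH/C/- → run D
t=8: L0/L1/L2 = EH/C/- → run E
t=9: L0/L1/L2 = EH/C/- → run E
t=10: L0/L1/L2 = EH/C/- → run E
t=11: L0/L1/L2 = H/CE/- → run H
t=12: L0/L1/L2 = H/CE/- → run H
t=13: L0/L1/L2 = H/CE/- → run H
t=14: L0/L1/L2 = -/CEH/- → run C
t=15: L0/L1/L2 = -/EH/- → run E
t=16: L0/L1/L2 = -/EH/- → run E
t=17: L0/L1/L2 = -/EH/- → run E
t=18: L0/L1/L2 = -/H/- → run H
t=19: L0/L1/L2 = -/H/- → run H
t=20: L0/L1/L2 = -/H/- → run H
t=21: L0/L1/L2 = -/H/- → run H
t=22: (idle)
t=23: (idle)
t=24: (idle)
t=25: (idle)
t=26: (idle)
t=27: (idle)

running at tick 9 = E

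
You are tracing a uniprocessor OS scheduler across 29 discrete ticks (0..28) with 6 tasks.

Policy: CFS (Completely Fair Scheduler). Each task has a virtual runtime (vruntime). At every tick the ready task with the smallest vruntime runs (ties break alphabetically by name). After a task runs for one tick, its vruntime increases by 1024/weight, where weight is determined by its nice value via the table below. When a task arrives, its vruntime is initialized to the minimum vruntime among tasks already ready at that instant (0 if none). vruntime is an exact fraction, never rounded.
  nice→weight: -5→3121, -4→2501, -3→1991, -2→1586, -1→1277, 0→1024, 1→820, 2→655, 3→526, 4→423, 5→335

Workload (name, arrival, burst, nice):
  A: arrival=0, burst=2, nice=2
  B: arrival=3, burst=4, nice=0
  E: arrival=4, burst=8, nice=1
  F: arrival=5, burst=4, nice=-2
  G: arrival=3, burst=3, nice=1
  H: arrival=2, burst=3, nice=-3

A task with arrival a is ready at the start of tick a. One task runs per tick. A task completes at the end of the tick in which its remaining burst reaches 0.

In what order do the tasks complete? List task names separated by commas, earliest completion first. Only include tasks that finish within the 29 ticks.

t=0: vr[A=0] → run A
t=1: vr[A=1024/655] → run A
t=2: vr[H=0] → run H
t=3: vr[B=1024/1991 G=1024/1991 H=1024/1991] → run B
t=4: vr[B=3015/1991 E=1024/1991 G=1024/1991 H=1024/1991] → run E
t=5: vr[B=3015/1991 E=719616/408155 F=1024/1991 G=1024/1991 H=1024/1991] → run F
t=6: vr[B=3015/1991 E=719616/408155 F=1831424/1578863 G=1024/1991 H=1024/1991] → run G
t=7: vr[B=3015/1991 E=719616/408155 F=1831424/1578863 G=719616/408155 H=1024/1991] → run H
t=8: vr[B=3015/1991 E=719616/408155 F=1831424/1578863 G=719616/408155 H=2048/1991] → run H
t=9: vr[B=3015/1991 E=719616/408155 F=1831424/1578863 G=719616/408155] → run F
t=10: vr[B=3015/1991 E=719616/408155 F=2850816/1578863 G=719616/408155] → run B
t=11: vr[B=5006/1991 E=719616/408155 F=2850816/1578863 G=719616/408155] → run E
t=12: vr[B=5006/1991 E=1229312/408155 F=2850816/1578863 G=719616/408155] → run G
t=13: vr[B=5006/1991 E=1229312/408155 F=2850816/1578863 G=1229312/408155] → run F
t=14: vr[B=5006/1991 E=1229312/408155 F=3870208/1578863 G=1229312/408155] → run F
t=15: vr[B=5006/1991 E=1229312/408155 G=1229312/408155] → run B
t=16: vr[B=6997/1991 E=1229312/408155 G=1229312/408155] → run E
t=17: vr[B=6997/1991 E=1739008/408155 G=1229312/408155] → run G
t=18: vr[B=6997/1991 E=1739008/408155] → run B
t=19: vr[E=1739008/408155] → run E
t=20: vr[E=2248704/408155] → run E
t=21: vr[E=551680/81631] → run E
t=22: vr[E=3268096/408155] → run E
t=23: vr[E=3777792/408155] → run E
t=24: (idle)
t=25: (idle)
t=26: (idle)
t=27: (idle)
t=28: (idle)

completion order = A, H, F, G, B, E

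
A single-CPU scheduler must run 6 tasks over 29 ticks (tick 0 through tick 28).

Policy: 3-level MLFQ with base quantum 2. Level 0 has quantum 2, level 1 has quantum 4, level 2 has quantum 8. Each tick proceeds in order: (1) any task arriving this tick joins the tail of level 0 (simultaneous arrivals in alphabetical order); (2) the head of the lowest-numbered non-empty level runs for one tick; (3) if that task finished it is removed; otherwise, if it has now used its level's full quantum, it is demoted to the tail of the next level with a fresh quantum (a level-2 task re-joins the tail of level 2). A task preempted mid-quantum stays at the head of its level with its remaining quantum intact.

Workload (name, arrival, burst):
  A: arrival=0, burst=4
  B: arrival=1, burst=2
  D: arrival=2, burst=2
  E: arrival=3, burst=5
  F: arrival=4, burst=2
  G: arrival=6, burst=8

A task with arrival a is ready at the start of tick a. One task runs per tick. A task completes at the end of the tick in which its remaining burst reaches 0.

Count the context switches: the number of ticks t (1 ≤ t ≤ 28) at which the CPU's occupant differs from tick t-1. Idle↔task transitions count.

t=0: L0/L1/L2 = A/-/- → run A
t=1: L0/L1/L2 = AB/-/- → run A
t=2: L0/L1/L2 = BD/A/- → run B
t=3: L0/L1/L2 = BDE/A/- → run B
t=4: L0/L1/L2 = DEF/A/- → run D
t=5: L0/L1/L2 = DEF/A/- → run D
t=6: L0/L1/L2 = EFG/A/- → run E
t=7: L0/L1/L2 = EFG/A/- → run E
t=8: L0/L1/L2 = FG/AE/- → run F
t=9: L0/L1/L2 = FG/AE/- → run F
t=10: L0/L1/L2 = G/AE/- → run G
t=11: L0/L1/L2 = G/AE/- → run G
t=12: L0/L1/L2 = -/AEG/- → run A
t=13: L0/L1/L2 = -/AEG/- → run A
t=14: L0/L1/L2 = -/EG/- → run E
t=15: L0/L1/L2 = -/EG/- → run E
t=16: L0/L1/L2 = -/EG/- → run E
t=17: L0/L1/L2 = -/G/- → run G
t=18: L0/L1/L2 = -/G/- → run G
t=19: L0/L1/L2 = -/G/- → run G
t=20: L0/L1/L2 = -/G/- → run G
t=21: L0/L1/L2 = -/-/G → run G
t=22: L0/L1/L2 = -/-/G → run G
t=23: (idle)
t=24: (idle)
t=25: (idle)
t=26: (idle)
t=27: (idle)
t=28: (idle)

context switches = 9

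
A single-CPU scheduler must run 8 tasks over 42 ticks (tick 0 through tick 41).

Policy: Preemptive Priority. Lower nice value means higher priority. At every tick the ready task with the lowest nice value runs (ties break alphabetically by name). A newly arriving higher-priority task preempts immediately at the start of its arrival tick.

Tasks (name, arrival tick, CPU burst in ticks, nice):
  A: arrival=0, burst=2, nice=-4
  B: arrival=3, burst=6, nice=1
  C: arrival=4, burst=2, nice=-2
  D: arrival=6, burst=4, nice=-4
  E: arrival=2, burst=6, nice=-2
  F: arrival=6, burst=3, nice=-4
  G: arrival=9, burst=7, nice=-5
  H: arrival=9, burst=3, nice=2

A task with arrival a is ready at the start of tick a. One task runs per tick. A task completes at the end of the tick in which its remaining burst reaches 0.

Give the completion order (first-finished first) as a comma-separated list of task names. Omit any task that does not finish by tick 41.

completion order = A, C, G, D, F, E, B, H

t=0: ready={A} → run A
t=1: ready={A} → run A
t=2: ready={E} → run E
t=3: ready={B,E} → run E
t=4: ready={B,C,E} → run C
t=5: ready={B,C,E} → run C
t=6: ready={B,D,E,F} → run D
t=7: ready={B,D,E,F} → run D
t=8: ready={B,D,E,F} → run D
t=9: ready={B,D,E,F,G,H} → run G
t=10: ready={B,D,E,F,G,H} → run G
t=11: ready={B,D,E,F,G,H} → run G
t=12: ready={B,D,E,F,G,H} → run G
t=13: ready={B,D,E,F,G,H} → run G
t=14: ready={B,D,E,F,G,H} → run G
t=15: ready={B,D,E,F,G,H} → run G
t=16: ready={B,D,E,F,H} → run D
t=17: ready={B,E,F,H} → run F
t=18: ready={B,E,F,H} → run F
t=19: ready={B,E,F,H} → run F
t=20: ready={B,E,H} → run E
t=21: ready={B,E,H} → run E
t=22: ready={B,E,H} → run E
t=23: ready={B,E,H} → run E
t=24: ready={B,H} → run B
t=25: ready={B,H} → run B
t=26: ready={B,H} → run B
t=27: ready={B,H} → run B
t=28: ready={B,H} → run B
t=29: ready={B,H} → run B
t=30: ready={H} → run H
t=31: ready={H} → run H
t=32: ready={H} → run H
t=33: (idle)
t=34: (idle)
t=35: (idle)
t=36: (idle)
t=37: (idle)
t=38: (idle)
t=39: (idle)
t=40: (idle)
t=41: (idle)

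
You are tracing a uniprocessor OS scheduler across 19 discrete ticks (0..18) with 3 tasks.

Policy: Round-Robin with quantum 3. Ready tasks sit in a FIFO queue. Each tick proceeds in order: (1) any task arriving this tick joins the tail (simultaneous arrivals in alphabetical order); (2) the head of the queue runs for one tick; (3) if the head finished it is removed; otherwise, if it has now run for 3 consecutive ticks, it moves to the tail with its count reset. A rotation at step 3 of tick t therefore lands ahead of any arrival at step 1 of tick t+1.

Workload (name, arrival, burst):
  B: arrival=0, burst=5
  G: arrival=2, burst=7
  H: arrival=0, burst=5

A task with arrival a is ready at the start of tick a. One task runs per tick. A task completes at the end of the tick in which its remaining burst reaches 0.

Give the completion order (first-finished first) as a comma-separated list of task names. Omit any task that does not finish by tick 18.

completion order = B, H, G

t=0: queue=[B,H] q_used=0 → run B
t=1: queue=[B,H] q_used=1 → run B
t=2: queue=[B,H,G] q_used=2 → run B
t=3: queue=[H,G,B] q_used=0 → run H
t=4: queue=[H,G,B] q_used=1 → run H
t=5: queue=[H,G,B] q_used=2 → run H
t=6: queue=[G,B,H] q_used=0 → run G
t=7: queue=[G,B,H] q_used=1 → run G
t=8: queue=[G,B,H] q_used=2 → run G
t=9: queue=[B,H,G] q_used=0 → run B
t=10: queue=[B,H,G] q_used=1 → run B
t=11: queue=[H,G] q_used=0 → run H
t=12: queue=[H,G] q_used=1 → run H
t=13: queue=[G] q_used=0 → run G
t=14: queue=[G] q_used=1 → run G
t=15: queue=[G] q_used=2 → run G
t=16: queue=[G] q_used=0 → run G
t=17: (idle)
t=18: (idle)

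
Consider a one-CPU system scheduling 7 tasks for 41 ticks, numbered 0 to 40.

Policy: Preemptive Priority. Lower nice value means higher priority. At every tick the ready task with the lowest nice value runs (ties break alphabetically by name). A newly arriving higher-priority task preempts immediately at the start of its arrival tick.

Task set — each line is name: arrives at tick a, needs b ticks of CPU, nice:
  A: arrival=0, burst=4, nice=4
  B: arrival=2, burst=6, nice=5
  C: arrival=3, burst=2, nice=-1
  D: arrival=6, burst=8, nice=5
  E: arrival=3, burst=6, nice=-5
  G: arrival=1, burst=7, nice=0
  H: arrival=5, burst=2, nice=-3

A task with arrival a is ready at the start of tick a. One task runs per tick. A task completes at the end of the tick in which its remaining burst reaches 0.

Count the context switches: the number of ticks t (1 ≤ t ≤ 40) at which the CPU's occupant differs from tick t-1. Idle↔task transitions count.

context switches = 9

t=0: ready={A} → run A
t=1: ready={A,G} → run G
t=2: ready={A,B,G} → run G
t=3: ready={A,B,C,E,G} → run E
t=4: ready={A,B,C,E,G} → run E
t=5: ready={A,B,C,E,G,H} → run E
t=6: ready={A,B,C,D,E,G,H} → run E
t=7: ready={A,B,C,D,E,G,H} → run E
t=8: ready={A,B,C,D,E,G,H} → run E
t=9: ready={A,B,C,D,G,H} → run H
t=10: ready={A,B,C,D,G,H} → run H
t=11: ready={A,B,C,D,G} → run C
t=12: ready={A,B,C,D,G} → run C
t=13: ready={A,B,D,G} → run G
t=14: ready={A,B,D,G} → run G
t=15: ready={A,B,D,G} → run G
t=16: ready={A,B,D,G} → run G
t=17: ready={A,B,D,G} → run G
t=18: ready={A,B,D} → run A
t=19: ready={A,B,D} → run A
t=20: ready={A,B,D} → run A
t=21: ready={B,D} → run B
t=22: ready={B,D} → run B
t=23: ready={B,D} → run B
t=24: ready={B,D} → run B
t=25: ready={B,D} → run B
t=26: ready={B,D} → run B
t=27: ready={D} → run D
t=28: ready={D} → run D
t=29: ready={D} → run D
t=30: ready={D} → run D
t=31: ready={D} → run D
t=32: ready={D} → run D
t=33: ready={D} → run D
t=34: ready={D} → run D
t=35: (idle)
t=36: (idle)
t=37: (idle)
t=38: (idle)
t=39: (idle)
t=40: (idle)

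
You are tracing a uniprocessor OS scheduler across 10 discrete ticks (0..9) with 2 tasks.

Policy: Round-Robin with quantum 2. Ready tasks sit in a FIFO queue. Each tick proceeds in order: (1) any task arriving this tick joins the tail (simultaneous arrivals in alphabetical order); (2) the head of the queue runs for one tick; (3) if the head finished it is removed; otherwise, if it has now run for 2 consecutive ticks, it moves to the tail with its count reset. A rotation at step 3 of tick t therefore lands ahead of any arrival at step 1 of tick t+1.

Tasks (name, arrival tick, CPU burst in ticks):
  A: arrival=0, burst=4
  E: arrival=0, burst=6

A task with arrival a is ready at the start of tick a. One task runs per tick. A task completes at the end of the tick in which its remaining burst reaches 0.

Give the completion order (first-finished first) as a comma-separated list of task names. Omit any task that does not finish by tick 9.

completion order = A, E

t=0: queue=[A,E] q_used=0 → run A
t=1: queue=[A,E] q_used=1 → run A
t=2: queue=[E,A] q_used=0 → run E
t=3: queue=[E,A] q_used=1 → run E
t=4: queue=[A,E] q_used=0 → run A
t=5: queue=[A,E] q_used=1 → run A
t=6: queue=[E] q_used=0 → run E
t=7: queue=[E] q_used=1 → run E
t=8: queue=[E] q_used=0 → run E
t=9: queue=[E] q_used=1 → run E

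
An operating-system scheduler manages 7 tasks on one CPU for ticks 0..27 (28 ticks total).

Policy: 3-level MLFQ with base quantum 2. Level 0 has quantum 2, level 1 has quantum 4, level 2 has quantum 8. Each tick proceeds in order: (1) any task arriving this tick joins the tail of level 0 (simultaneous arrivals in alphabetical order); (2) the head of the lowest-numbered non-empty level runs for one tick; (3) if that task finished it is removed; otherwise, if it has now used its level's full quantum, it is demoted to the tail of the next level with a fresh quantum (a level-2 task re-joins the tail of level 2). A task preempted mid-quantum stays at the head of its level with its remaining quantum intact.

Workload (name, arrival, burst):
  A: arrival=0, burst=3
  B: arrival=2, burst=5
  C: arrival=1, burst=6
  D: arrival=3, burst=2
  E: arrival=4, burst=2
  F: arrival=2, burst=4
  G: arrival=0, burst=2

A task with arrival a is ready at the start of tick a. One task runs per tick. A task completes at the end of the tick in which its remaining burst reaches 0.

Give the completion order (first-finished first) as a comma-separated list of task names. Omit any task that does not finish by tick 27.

t=0: L0/L1/L2 = AG/-/- → run A
t=1: L0/L1/L2 = AGC/-/- → run A
t=2: L0/L1/L2 = GCBF/A/- → run G
t=3: L0/L1/L2 = GCBFD/A/- → run G
t=4: L0/L1/L2 = CBFDE/A/- → run C
t=5: L0/L1/L2 = CBFDE/A/- → run C
t=6: L0/L1/L2 = BFDE/AC/- → run B
t=7: L0/L1/L2 = BFDE/AC/- → run B
t=8: L0/L1/L2 = FDE/ACB/- → run F
t=9: L0/L1/L2 = FDE/ACB/- → run F
t=10: L0/L1/L2 = DE/ACBF/- → run D
t=11: L0/L1/L2 = DE/ACBF/- → run D
t=12: L0/L1/L2 = E/ACBF/- → run E
t=13: L0/L1/L2 = E/ACBF/- → run E
t=14: L0/L1/L2 = -/ACBF/- → run A
t=15: L0/L1/L2 = -/CBF/- → run C
t=16: L0/L1/L2 = -/CBF/- → run C
t=17: L0/L1/L2 = -/CBF/- → run C
t=18: L0/L1/L2 = -/CBF/- → run C
t=19: L0/L1/L2 = -/BF/- → run B
t=20: L0/L1/L2 = -/BF/- → run B
t=21: L0/L1/L2 = -/BF/- → run B
t=22: L0/L1/L2 = -/F/- → run F
t=23: L0/L1/L2 = -/F/- → run F
t=24: (idle)
t=25: (idle)
t=26: (idle)
t=27: (idle)

completion order = G, D, E, A, C, B, F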